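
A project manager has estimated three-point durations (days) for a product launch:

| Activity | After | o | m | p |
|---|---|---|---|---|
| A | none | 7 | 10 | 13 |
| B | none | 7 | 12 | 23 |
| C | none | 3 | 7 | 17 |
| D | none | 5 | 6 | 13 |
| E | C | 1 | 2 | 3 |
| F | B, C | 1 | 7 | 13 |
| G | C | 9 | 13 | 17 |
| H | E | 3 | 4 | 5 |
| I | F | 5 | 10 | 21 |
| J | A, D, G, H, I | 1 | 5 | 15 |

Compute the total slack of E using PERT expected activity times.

te_A = (7 + 4·10 + 13)/6 = 60/6 = 10
te_B = (7 + 4·12 + 23)/6 = 78/6 = 13
te_C = (3 + 4·7 + 17)/6 = 48/6 = 8
te_D = (5 + 4·6 + 13)/6 = 42/6 = 7
te_E = (1 + 4·2 + 3)/6 = 12/6 = 2
te_F = (1 + 4·7 + 13)/6 = 42/6 = 7
te_G = (9 + 4·13 + 17)/6 = 78/6 = 13
te_H = (3 + 4·4 + 5)/6 = 24/6 = 4
te_I = (5 + 4·10 + 21)/6 = 66/6 = 11
te_J = (1 + 4·5 + 15)/6 = 36/6 = 6

Forward pass:
ES_A = 0; EF_A = 10
ES_B = 0; EF_B = 13
ES_C = 0; EF_C = 8
ES_D = 0; EF_D = 7
ES_E = 8; EF_E = 8+2 = 10
ES_F = max(EF_B=13, EF_C=8) = 13; EF_F = 13+7 = 20
ES_G = 8; EF_G = 8+13 = 21
ES_H = 10; EF_H = 10+4 = 14
ES_I = 20; EF_I = 20+11 = 31
ES_J = max(EF_A=10, EF_D=7, EF_G=21, EF_H=14, EF_I=31) = 31; EF_J = 31+6 = 37
Expected project duration μ = 37 days. Critical path: B → F → I → J.

Backward pass:
LF_J = 37; LS_J = 37−6 = 31
LF_I = LS_J = 31; LS_I = 31−11 = 20
LF_H = LS_J = 31; LS_H = 31−4 = 27
LF_G = LS_J = 31; LS_G = 31−13 = 18
LF_F = LS_I = 20; LS_F = 20−7 = 13
LF_E = LS_H = 27; LS_E = 27−2 = 25
LF_D = LS_J = 31; LS_D = 31−7 = 24
LF_C = min(LS_E=25, LS_F=13, LS_G=18) = 13; LS_C = 13−8 = 5
LF_B = LS_F = 13; LS_B = 13−13 = 0
LF_A = LS_J = 31; LS_A = 31−10 = 21
Slack_E = LS_E − ES_E = 25 − 8 = 17

17 days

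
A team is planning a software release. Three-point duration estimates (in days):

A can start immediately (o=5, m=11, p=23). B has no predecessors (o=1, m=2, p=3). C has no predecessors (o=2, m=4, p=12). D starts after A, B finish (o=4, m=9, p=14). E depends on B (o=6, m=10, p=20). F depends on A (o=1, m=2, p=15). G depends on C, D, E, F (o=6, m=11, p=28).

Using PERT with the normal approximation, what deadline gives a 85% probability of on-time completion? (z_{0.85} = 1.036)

te_A = (5 + 4·11 + 23)/6 = 72/6 = 12; σ²_A = ((23−5)/6)² = 9.000
te_B = (1 + 4·2 + 3)/6 = 12/6 = 2; σ²_B = ((3−1)/6)² = 0.111
te_C = (2 + 4·4 + 12)/6 = 30/6 = 5; σ²_C = ((12−2)/6)² = 2.778
te_D = (4 + 4·9 + 14)/6 = 54/6 = 9; σ²_D = ((14−4)/6)² = 2.778
te_E = (6 + 4·10 + 20)/6 = 66/6 = 11; σ²_E = ((20−6)/6)² = 5.444
te_F = (1 + 4·2 + 15)/6 = 24/6 = 4; σ²_F = ((15−1)/6)² = 5.444
te_G = (6 + 4·11 + 28)/6 = 78/6 = 13; σ²_G = ((28−6)/6)² = 13.444

Forward pass:
ES_A = 0; EF_A = 12
ES_B = 0; EF_B = 2
ES_C = 0; EF_C = 5
ES_D = max(EF_A=12, EF_B=2) = 12; EF_D = 12+9 = 21
ES_E = 2; EF_E = 2+11 = 13
ES_F = 12; EF_F = 12+4 = 16
ES_G = max(EF_C=5, EF_D=21, EF_E=13, EF_F=16) = 21; EF_G = 21+13 = 34
Expected project duration μ = 34 days. Critical path: A → D → G.

Variance along critical path = 9.000 + 2.778 + 13.444 = 25.222; σ = 5.022 days.
D = μ + z·σ = 34 + 1.036·5.022 = 39.2 days

39.2 days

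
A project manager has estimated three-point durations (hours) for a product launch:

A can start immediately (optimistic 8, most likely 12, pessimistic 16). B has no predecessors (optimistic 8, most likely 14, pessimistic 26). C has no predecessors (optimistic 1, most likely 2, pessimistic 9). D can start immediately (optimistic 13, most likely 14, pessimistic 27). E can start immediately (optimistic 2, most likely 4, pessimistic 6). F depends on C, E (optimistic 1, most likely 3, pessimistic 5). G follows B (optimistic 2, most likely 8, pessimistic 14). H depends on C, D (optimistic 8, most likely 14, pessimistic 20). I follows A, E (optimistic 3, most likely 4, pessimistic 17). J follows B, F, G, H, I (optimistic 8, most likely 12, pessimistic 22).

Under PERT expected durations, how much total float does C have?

13 hours

te_A = (8 + 4·12 + 16)/6 = 72/6 = 12
te_B = (8 + 4·14 + 26)/6 = 90/6 = 15
te_C = (1 + 4·2 + 9)/6 = 18/6 = 3
te_D = (13 + 4·14 + 27)/6 = 96/6 = 16
te_E = (2 + 4·4 + 6)/6 = 24/6 = 4
te_F = (1 + 4·3 + 5)/6 = 18/6 = 3
te_G = (2 + 4·8 + 14)/6 = 48/6 = 8
te_H = (8 + 4·14 + 20)/6 = 84/6 = 14
te_I = (3 + 4·4 + 17)/6 = 36/6 = 6
te_J = (8 + 4·12 + 22)/6 = 78/6 = 13

Forward pass:
ES_A = 0; EF_A = 12
ES_B = 0; EF_B = 15
ES_C = 0; EF_C = 3
ES_D = 0; EF_D = 16
ES_E = 0; EF_E = 4
ES_F = max(EF_C=3, EF_E=4) = 4; EF_F = 4+3 = 7
ES_G = 15; EF_G = 15+8 = 23
ES_H = max(EF_C=3, EF_D=16) = 16; EF_H = 16+14 = 30
ES_I = max(EF_A=12, EF_E=4) = 12; EF_I = 12+6 = 18
ES_J = max(EF_B=15, EF_F=7, EF_G=23, EF_H=30, EF_I=18) = 30; EF_J = 30+13 = 43
Expected project duration μ = 43 hours. Critical path: D → H → J.

Backward pass:
LF_J = 43; LS_J = 43−13 = 30
LF_I = LS_J = 30; LS_I = 30−6 = 24
LF_H = LS_J = 30; LS_H = 30−14 = 16
LF_G = LS_J = 30; LS_G = 30−8 = 22
LF_F = LS_J = 30; LS_F = 30−3 = 27
LF_E = min(LS_F=27, LS_I=24) = 24; LS_E = 24−4 = 20
LF_D = LS_H = 16; LS_D = 16−16 = 0
LF_C = min(LS_F=27, LS_H=16) = 16; LS_C = 16−3 = 13
LF_B = min(LS_G=22, LS_J=30) = 22; LS_B = 22−15 = 7
LF_A = LS_I = 24; LS_A = 24−12 = 12
Slack_C = LS_C − ES_C = 13 − 0 = 13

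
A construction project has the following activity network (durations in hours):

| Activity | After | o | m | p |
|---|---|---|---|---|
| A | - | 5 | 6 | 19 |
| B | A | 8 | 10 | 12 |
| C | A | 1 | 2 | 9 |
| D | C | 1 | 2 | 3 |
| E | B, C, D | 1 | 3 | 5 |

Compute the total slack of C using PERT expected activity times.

5 hours

te_A = (5 + 4·6 + 19)/6 = 48/6 = 8
te_B = (8 + 4·10 + 12)/6 = 60/6 = 10
te_C = (1 + 4·2 + 9)/6 = 18/6 = 3
te_D = (1 + 4·2 + 3)/6 = 12/6 = 2
te_E = (1 + 4·3 + 5)/6 = 18/6 = 3

Forward pass:
ES_A = 0; EF_A = 8
ES_B = 8; EF_B = 8+10 = 18
ES_C = 8; EF_C = 8+3 = 11
ES_D = 11; EF_D = 11+2 = 13
ES_E = max(EF_B=18, EF_C=11, EF_D=13) = 18; EF_E = 18+3 = 21
Expected project duration μ = 21 hours. Critical path: A → B → E.

Backward pass:
LF_E = 21; LS_E = 21−3 = 18
LF_D = LS_E = 18; LS_D = 18−2 = 16
LF_C = min(LS_D=16, LS_E=18) = 16; LS_C = 16−3 = 13
LF_B = LS_E = 18; LS_B = 18−10 = 8
LF_A = min(LS_B=8, LS_C=13) = 8; LS_A = 8−8 = 0
Slack_C = LS_C − ES_C = 13 − 8 = 5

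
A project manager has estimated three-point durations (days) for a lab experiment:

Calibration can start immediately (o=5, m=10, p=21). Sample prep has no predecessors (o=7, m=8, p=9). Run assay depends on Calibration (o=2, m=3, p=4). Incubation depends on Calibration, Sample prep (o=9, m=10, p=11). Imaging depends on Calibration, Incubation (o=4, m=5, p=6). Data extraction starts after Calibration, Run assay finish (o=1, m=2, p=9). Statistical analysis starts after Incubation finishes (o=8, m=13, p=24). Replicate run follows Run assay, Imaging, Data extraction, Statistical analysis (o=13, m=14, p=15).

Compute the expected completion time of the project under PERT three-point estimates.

te_Calibration = (5 + 4·10 + 21)/6 = 66/6 = 11
te_Sample prep = (7 + 4·8 + 9)/6 = 48/6 = 8
te_Run assay = (2 + 4·3 + 4)/6 = 18/6 = 3
te_Incubation = (9 + 4·10 + 11)/6 = 60/6 = 10
te_Imaging = (4 + 4·5 + 6)/6 = 30/6 = 5
te_Data extraction = (1 + 4·2 + 9)/6 = 18/6 = 3
te_Statistical analysis = (8 + 4·13 + 24)/6 = 84/6 = 14
te_Replicate run = (13 + 4·14 + 15)/6 = 84/6 = 14

Forward pass:
ES_Calibration = 0; EF_Calibration = 11
ES_Sample prep = 0; EF_Sample prep = 8
ES_Run assay = 11; EF_Run assay = 11+3 = 14
ES_Incubation = max(EF_Calibration=11, EF_Sample prep=8) = 11; EF_Incubation = 11+10 = 21
ES_Imaging = max(EF_Calibration=11, EF_Incubation=21) = 21; EF_Imaging = 21+5 = 26
ES_Data extraction = max(EF_Calibration=11, EF_Run assay=14) = 14; EF_Data extraction = 14+3 = 17
ES_Statistical analysis = 21; EF_Statistical analysis = 21+14 = 35
ES_Replicate run = max(EF_Run assay=14, EF_Imaging=26, EF_Data extraction=17, EF_Statistical analysis=35) = 35; EF_Replicate run = 35+14 = 49
Expected project duration μ = 49 days. Critical path: Calibration → Incubation → Statistical analysis → Replicate run.

49 days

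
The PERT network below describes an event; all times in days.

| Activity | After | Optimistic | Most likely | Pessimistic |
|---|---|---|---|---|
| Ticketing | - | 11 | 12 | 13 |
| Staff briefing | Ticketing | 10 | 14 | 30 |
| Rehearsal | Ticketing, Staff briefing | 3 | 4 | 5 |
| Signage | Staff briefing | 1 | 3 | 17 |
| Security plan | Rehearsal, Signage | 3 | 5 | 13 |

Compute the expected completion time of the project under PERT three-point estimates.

39 days

te_Ticketing = (11 + 4·12 + 13)/6 = 72/6 = 12
te_Staff briefing = (10 + 4·14 + 30)/6 = 96/6 = 16
te_Rehearsal = (3 + 4·4 + 5)/6 = 24/6 = 4
te_Signage = (1 + 4·3 + 17)/6 = 30/6 = 5
te_Security plan = (3 + 4·5 + 13)/6 = 36/6 = 6

Forward pass:
ES_Ticketing = 0; EF_Ticketing = 12
ES_Staff briefing = 12; EF_Staff briefing = 12+16 = 28
ES_Rehearsal = max(EF_Ticketing=12, EF_Staff briefing=28) = 28; EF_Rehearsal = 28+4 = 32
ES_Signage = 28; EF_Signage = 28+5 = 33
ES_Security plan = max(EF_Rehearsal=32, EF_Signage=33) = 33; EF_Security plan = 33+6 = 39
Expected project duration μ = 39 days. Critical path: Ticketing → Staff briefing → Signage → Security plan.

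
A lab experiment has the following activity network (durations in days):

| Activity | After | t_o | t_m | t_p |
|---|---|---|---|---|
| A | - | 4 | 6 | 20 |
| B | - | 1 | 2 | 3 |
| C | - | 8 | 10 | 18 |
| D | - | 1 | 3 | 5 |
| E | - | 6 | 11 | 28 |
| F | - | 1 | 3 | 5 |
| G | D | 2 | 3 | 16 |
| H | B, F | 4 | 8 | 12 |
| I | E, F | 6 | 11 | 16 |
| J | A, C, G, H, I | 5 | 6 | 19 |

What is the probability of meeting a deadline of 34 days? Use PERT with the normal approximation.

0.666

te_A = (4 + 4·6 + 20)/6 = 48/6 = 8; σ²_A = ((20−4)/6)² = 7.111
te_B = (1 + 4·2 + 3)/6 = 12/6 = 2; σ²_B = ((3−1)/6)² = 0.111
te_C = (8 + 4·10 + 18)/6 = 66/6 = 11; σ²_C = ((18−8)/6)² = 2.778
te_D = (1 + 4·3 + 5)/6 = 18/6 = 3; σ²_D = ((5−1)/6)² = 0.444
te_E = (6 + 4·11 + 28)/6 = 78/6 = 13; σ²_E = ((28−6)/6)² = 13.444
te_F = (1 + 4·3 + 5)/6 = 18/6 = 3; σ²_F = ((5−1)/6)² = 0.444
te_G = (2 + 4·3 + 16)/6 = 30/6 = 5; σ²_G = ((16−2)/6)² = 5.444
te_H = (4 + 4·8 + 12)/6 = 48/6 = 8; σ²_H = ((12−4)/6)² = 1.778
te_I = (6 + 4·11 + 16)/6 = 66/6 = 11; σ²_I = ((16−6)/6)² = 2.778
te_J = (5 + 4·6 + 19)/6 = 48/6 = 8; σ²_J = ((19−5)/6)² = 5.444

Forward pass:
ES_A = 0; EF_A = 8
ES_B = 0; EF_B = 2
ES_C = 0; EF_C = 11
ES_D = 0; EF_D = 3
ES_E = 0; EF_E = 13
ES_F = 0; EF_F = 3
ES_G = 3; EF_G = 3+5 = 8
ES_H = max(EF_B=2, EF_F=3) = 3; EF_H = 3+8 = 11
ES_I = max(EF_E=13, EF_F=3) = 13; EF_I = 13+11 = 24
ES_J = max(EF_A=8, EF_C=11, EF_G=8, EF_H=11, EF_I=24) = 24; EF_J = 24+8 = 32
Expected project duration μ = 32 days. Critical path: E → I → J.

Variance along critical path = 13.444 + 2.778 + 5.444 = 21.667; σ = √21.667 = 4.655 days.
Z = (34 − 32) / 4.655 = 0.430
P(T ≤ 34) = Φ(0.430) ≈ 0.666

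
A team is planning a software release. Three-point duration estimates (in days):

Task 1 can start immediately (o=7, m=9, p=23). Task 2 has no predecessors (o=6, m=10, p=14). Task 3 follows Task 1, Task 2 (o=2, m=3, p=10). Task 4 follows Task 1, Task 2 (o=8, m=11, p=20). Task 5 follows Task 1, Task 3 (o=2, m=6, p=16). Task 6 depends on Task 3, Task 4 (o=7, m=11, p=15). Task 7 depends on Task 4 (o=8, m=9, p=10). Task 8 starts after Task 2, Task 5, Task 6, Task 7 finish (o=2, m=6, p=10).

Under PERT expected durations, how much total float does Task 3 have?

8 days

te_Task 1 = (7 + 4·9 + 23)/6 = 66/6 = 11
te_Task 2 = (6 + 4·10 + 14)/6 = 60/6 = 10
te_Task 3 = (2 + 4·3 + 10)/6 = 24/6 = 4
te_Task 4 = (8 + 4·11 + 20)/6 = 72/6 = 12
te_Task 5 = (2 + 4·6 + 16)/6 = 42/6 = 7
te_Task 6 = (7 + 4·11 + 15)/6 = 66/6 = 11
te_Task 7 = (8 + 4·9 + 10)/6 = 54/6 = 9
te_Task 8 = (2 + 4·6 + 10)/6 = 36/6 = 6

Forward pass:
ES_Task 1 = 0; EF_Task 1 = 11
ES_Task 2 = 0; EF_Task 2 = 10
ES_Task 3 = max(EF_Task 1=11, EF_Task 2=10) = 11; EF_Task 3 = 11+4 = 15
ES_Task 4 = max(EF_Task 1=11, EF_Task 2=10) = 11; EF_Task 4 = 11+12 = 23
ES_Task 5 = max(EF_Task 1=11, EF_Task 3=15) = 15; EF_Task 5 = 15+7 = 22
ES_Task 6 = max(EF_Task 3=15, EF_Task 4=23) = 23; EF_Task 6 = 23+11 = 34
ES_Task 7 = 23; EF_Task 7 = 23+9 = 32
ES_Task 8 = max(EF_Task 2=10, EF_Task 5=22, EF_Task 6=34, EF_Task 7=32) = 34; EF_Task 8 = 34+6 = 40
Expected project duration μ = 40 days. Critical path: Task 1 → Task 4 → Task 6 → Task 8.

Backward pass:
LF_Task 8 = 40; LS_Task 8 = 40−6 = 34
LF_Task 7 = LS_Task 8 = 34; LS_Task 7 = 34−9 = 25
LF_Task 6 = LS_Task 8 = 34; LS_Task 6 = 34−11 = 23
LF_Task 5 = LS_Task 8 = 34; LS_Task 5 = 34−7 = 27
LF_Task 4 = min(LS_Task 6=23, LS_Task 7=25) = 23; LS_Task 4 = 23−12 = 11
LF_Task 3 = min(LS_Task 5=27, LS_Task 6=23) = 23; LS_Task 3 = 23−4 = 19
LF_Task 2 = min(LS_Task 3=19, LS_Task 4=11, LS_Task 8=34) = 11; LS_Task 2 = 11−10 = 1
LF_Task 1 = min(LS_Task 3=19, LS_Task 4=11, LS_Task 5=27) = 11; LS_Task 1 = 11−11 = 0
Slack_Task 3 = LS_Task 3 − ES_Task 3 = 19 − 11 = 8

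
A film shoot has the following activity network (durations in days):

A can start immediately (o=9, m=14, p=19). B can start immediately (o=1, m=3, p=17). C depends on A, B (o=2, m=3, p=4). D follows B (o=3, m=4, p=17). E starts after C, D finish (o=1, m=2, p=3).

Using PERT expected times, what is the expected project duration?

te_A = (9 + 4·14 + 19)/6 = 84/6 = 14
te_B = (1 + 4·3 + 17)/6 = 30/6 = 5
te_C = (2 + 4·3 + 4)/6 = 18/6 = 3
te_D = (3 + 4·4 + 17)/6 = 36/6 = 6
te_E = (1 + 4·2 + 3)/6 = 12/6 = 2

Forward pass:
ES_A = 0; EF_A = 14
ES_B = 0; EF_B = 5
ES_C = max(EF_A=14, EF_B=5) = 14; EF_C = 14+3 = 17
ES_D = 5; EF_D = 5+6 = 11
ES_E = max(EF_C=17, EF_D=11) = 17; EF_E = 17+2 = 19
Expected project duration μ = 19 days. Critical path: A → C → E.

19 days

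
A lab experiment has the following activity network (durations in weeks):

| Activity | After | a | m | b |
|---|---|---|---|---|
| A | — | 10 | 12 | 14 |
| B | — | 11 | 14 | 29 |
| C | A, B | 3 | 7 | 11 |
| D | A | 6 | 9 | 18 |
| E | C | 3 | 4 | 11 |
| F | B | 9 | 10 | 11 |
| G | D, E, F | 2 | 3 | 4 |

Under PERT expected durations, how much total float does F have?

2 weeks

te_A = (10 + 4·12 + 14)/6 = 72/6 = 12
te_B = (11 + 4·14 + 29)/6 = 96/6 = 16
te_C = (3 + 4·7 + 11)/6 = 42/6 = 7
te_D = (6 + 4·9 + 18)/6 = 60/6 = 10
te_E = (3 + 4·4 + 11)/6 = 30/6 = 5
te_F = (9 + 4·10 + 11)/6 = 60/6 = 10
te_G = (2 + 4·3 + 4)/6 = 18/6 = 3

Forward pass:
ES_A = 0; EF_A = 12
ES_B = 0; EF_B = 16
ES_C = max(EF_A=12, EF_B=16) = 16; EF_C = 16+7 = 23
ES_D = 12; EF_D = 12+10 = 22
ES_E = 23; EF_E = 23+5 = 28
ES_F = 16; EF_F = 16+10 = 26
ES_G = max(EF_D=22, EF_E=28, EF_F=26) = 28; EF_G = 28+3 = 31
Expected project duration μ = 31 weeks. Critical path: B → C → E → G.

Backward pass:
LF_G = 31; LS_G = 31−3 = 28
LF_F = LS_G = 28; LS_F = 28−10 = 18
LF_E = LS_G = 28; LS_E = 28−5 = 23
LF_D = LS_G = 28; LS_D = 28−10 = 18
LF_C = LS_E = 23; LS_C = 23−7 = 16
LF_B = min(LS_C=16, LS_F=18) = 16; LS_B = 16−16 = 0
LF_A = min(LS_C=16, LS_D=18) = 16; LS_A = 16−12 = 4
Slack_F = LS_F − ES_F = 18 − 16 = 2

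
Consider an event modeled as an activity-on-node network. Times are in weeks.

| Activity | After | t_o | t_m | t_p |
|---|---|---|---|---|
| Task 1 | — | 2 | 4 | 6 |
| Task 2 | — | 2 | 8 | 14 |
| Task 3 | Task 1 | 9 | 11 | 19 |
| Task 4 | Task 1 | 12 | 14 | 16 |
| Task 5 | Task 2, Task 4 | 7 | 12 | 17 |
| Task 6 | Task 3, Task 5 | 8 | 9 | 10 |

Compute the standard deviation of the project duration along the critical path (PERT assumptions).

te_Task 1 = (2 + 4·4 + 6)/6 = 24/6 = 4; σ²_Task 1 = ((6−2)/6)² = 0.444
te_Task 2 = (2 + 4·8 + 14)/6 = 48/6 = 8; σ²_Task 2 = ((14−2)/6)² = 4.000
te_Task 3 = (9 + 4·11 + 19)/6 = 72/6 = 12; σ²_Task 3 = ((19−9)/6)² = 2.778
te_Task 4 = (12 + 4·14 + 16)/6 = 84/6 = 14; σ²_Task 4 = ((16−12)/6)² = 0.444
te_Task 5 = (7 + 4·12 + 17)/6 = 72/6 = 12; σ²_Task 5 = ((17−7)/6)² = 2.778
te_Task 6 = (8 + 4·9 + 10)/6 = 54/6 = 9; σ²_Task 6 = ((10−8)/6)² = 0.111

Forward pass:
ES_Task 1 = 0; EF_Task 1 = 4
ES_Task 2 = 0; EF_Task 2 = 8
ES_Task 3 = 4; EF_Task 3 = 4+12 = 16
ES_Task 4 = 4; EF_Task 4 = 4+14 = 18
ES_Task 5 = max(EF_Task 2=8, EF_Task 4=18) = 18; EF_Task 5 = 18+12 = 30
ES_Task 6 = max(EF_Task 3=16, EF_Task 5=30) = 30; EF_Task 6 = 30+9 = 39
Expected project duration μ = 39 weeks. Critical path: Task 1 → Task 4 → Task 5 → Task 6.

Variance along critical path = 0.444 + 0.444 + 2.778 + 0.111 = 3.778
σ = √3.778 = 1.944 weeks

1.94 weeks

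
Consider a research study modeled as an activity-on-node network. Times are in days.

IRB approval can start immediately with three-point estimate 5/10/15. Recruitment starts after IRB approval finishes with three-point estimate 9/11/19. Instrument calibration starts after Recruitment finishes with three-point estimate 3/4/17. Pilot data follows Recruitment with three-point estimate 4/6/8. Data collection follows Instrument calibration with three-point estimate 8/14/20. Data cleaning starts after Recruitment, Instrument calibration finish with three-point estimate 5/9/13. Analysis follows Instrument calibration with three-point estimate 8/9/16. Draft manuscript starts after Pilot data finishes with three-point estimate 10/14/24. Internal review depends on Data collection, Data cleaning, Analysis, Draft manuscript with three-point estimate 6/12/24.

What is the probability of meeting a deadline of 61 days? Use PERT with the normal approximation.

te_IRB approval = (5 + 4·10 + 15)/6 = 60/6 = 10; σ²_IRB approval = ((15−5)/6)² = 2.778
te_Recruitment = (9 + 4·11 + 19)/6 = 72/6 = 12; σ²_Recruitment = ((19−9)/6)² = 2.778
te_Instrument calibration = (3 + 4·4 + 17)/6 = 36/6 = 6; σ²_Instrument calibration = ((17−3)/6)² = 5.444
te_Pilot data = (4 + 4·6 + 8)/6 = 36/6 = 6; σ²_Pilot data = ((8−4)/6)² = 0.444
te_Data collection = (8 + 4·14 + 20)/6 = 84/6 = 14; σ²_Data collection = ((20−8)/6)² = 4.000
te_Data cleaning = (5 + 4·9 + 13)/6 = 54/6 = 9; σ²_Data cleaning = ((13−5)/6)² = 1.778
te_Analysis = (8 + 4·9 + 16)/6 = 60/6 = 10; σ²_Analysis = ((16−8)/6)² = 1.778
te_Draft manuscript = (10 + 4·14 + 24)/6 = 90/6 = 15; σ²_Draft manuscript = ((24−10)/6)² = 5.444
te_Internal review = (6 + 4·12 + 24)/6 = 78/6 = 13; σ²_Internal review = ((24−6)/6)² = 9.000

Forward pass:
ES_IRB approval = 0; EF_IRB approval = 10
ES_Recruitment = 10; EF_Recruitment = 10+12 = 22
ES_Instrument calibration = 22; EF_Instrument calibration = 22+6 = 28
ES_Pilot data = 22; EF_Pilot data = 22+6 = 28
ES_Data collection = 28; EF_Data collection = 28+14 = 42
ES_Data cleaning = max(EF_Recruitment=22, EF_Instrument calibration=28) = 28; EF_Data cleaning = 28+9 = 37
ES_Analysis = 28; EF_Analysis = 28+10 = 38
ES_Draft manuscript = 28; EF_Draft manuscript = 28+15 = 43
ES_Internal review = max(EF_Data collection=42, EF_Data cleaning=37, EF_Analysis=38, EF_Draft manuscript=43) = 43; EF_Internal review = 43+13 = 56
Expected project duration μ = 56 days. Critical path: IRB approval → Recruitment → Pilot data → Draft manuscript → Internal review.

Variance along critical path = 2.778 + 2.778 + 0.444 + 5.444 + 9.000 = 20.444; σ = √20.444 = 4.522 days.
Z = (61 − 56) / 4.522 = 1.106
P(T ≤ 61) = Φ(1.106) ≈ 0.866

0.866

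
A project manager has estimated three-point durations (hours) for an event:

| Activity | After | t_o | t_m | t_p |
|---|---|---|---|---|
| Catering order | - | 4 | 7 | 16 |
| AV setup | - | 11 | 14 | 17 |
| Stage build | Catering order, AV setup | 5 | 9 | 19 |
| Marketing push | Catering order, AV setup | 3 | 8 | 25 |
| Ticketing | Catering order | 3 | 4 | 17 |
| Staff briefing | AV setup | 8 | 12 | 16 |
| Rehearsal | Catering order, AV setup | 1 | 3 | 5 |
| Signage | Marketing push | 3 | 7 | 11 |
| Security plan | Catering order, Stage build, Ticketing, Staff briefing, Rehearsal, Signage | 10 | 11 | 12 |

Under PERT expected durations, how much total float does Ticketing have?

te_Catering order = (4 + 4·7 + 16)/6 = 48/6 = 8
te_AV setup = (11 + 4·14 + 17)/6 = 84/6 = 14
te_Stage build = (5 + 4·9 + 19)/6 = 60/6 = 10
te_Marketing push = (3 + 4·8 + 25)/6 = 60/6 = 10
te_Ticketing = (3 + 4·4 + 17)/6 = 36/6 = 6
te_Staff briefing = (8 + 4·12 + 16)/6 = 72/6 = 12
te_Rehearsal = (1 + 4·3 + 5)/6 = 18/6 = 3
te_Signage = (3 + 4·7 + 11)/6 = 42/6 = 7
te_Security plan = (10 + 4·11 + 12)/6 = 66/6 = 11

Forward pass:
ES_Catering order = 0; EF_Catering order = 8
ES_AV setup = 0; EF_AV setup = 14
ES_Stage build = max(EF_Catering order=8, EF_AV setup=14) = 14; EF_Stage build = 14+10 = 24
ES_Marketing push = max(EF_Catering order=8, EF_AV setup=14) = 14; EF_Marketing push = 14+10 = 24
ES_Ticketing = 8; EF_Ticketing = 8+6 = 14
ES_Staff briefing = 14; EF_Staff briefing = 14+12 = 26
ES_Rehearsal = max(EF_Catering order=8, EF_AV setup=14) = 14; EF_Rehearsal = 14+3 = 17
ES_Signage = 24; EF_Signage = 24+7 = 31
ES_Security plan = max(EF_Catering order=8, EF_Stage build=24, EF_Ticketing=14, EF_Staff briefing=26, EF_Rehearsal=17, EF_Signage=31) = 31; EF_Security plan = 31+11 = 42
Expected project duration μ = 42 hours. Critical path: AV setup → Marketing push → Signage → Security plan.

Backward pass:
LF_Security plan = 42; LS_Security plan = 42−11 = 31
LF_Signage = LS_Security plan = 31; LS_Signage = 31−7 = 24
LF_Rehearsal = LS_Security plan = 31; LS_Rehearsal = 31−3 = 28
LF_Staff briefing = LS_Security plan = 31; LS_Staff briefing = 31−12 = 19
LF_Ticketing = LS_Security plan = 31; LS_Ticketing = 31−6 = 25
LF_Marketing push = LS_Signage = 24; LS_Marketing push = 24−10 = 14
LF_Stage build = LS_Security plan = 31; LS_Stage build = 31−10 = 21
LF_AV setup = min(LS_Stage build=21, LS_Marketing push=14, LS_Staff briefing=19, LS_Rehearsal=28) = 14; LS_AV setup = 14−14 = 0
LF_Catering order = min(LS_Stage build=21, LS_Marketing push=14, LS_Ticketing=25, LS_Rehearsal=28, LS_Security plan=31) = 14; LS_Catering order = 14−8 = 6
Slack_Ticketing = LS_Ticketing − ES_Ticketing = 25 − 8 = 17

17 hours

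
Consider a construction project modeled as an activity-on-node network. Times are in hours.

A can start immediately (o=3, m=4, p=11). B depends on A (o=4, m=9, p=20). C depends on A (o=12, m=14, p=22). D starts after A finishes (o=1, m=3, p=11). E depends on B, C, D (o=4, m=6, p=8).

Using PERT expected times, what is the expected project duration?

te_A = (3 + 4·4 + 11)/6 = 30/6 = 5
te_B = (4 + 4·9 + 20)/6 = 60/6 = 10
te_C = (12 + 4·14 + 22)/6 = 90/6 = 15
te_D = (1 + 4·3 + 11)/6 = 24/6 = 4
te_E = (4 + 4·6 + 8)/6 = 36/6 = 6

Forward pass:
ES_A = 0; EF_A = 5
ES_B = 5; EF_B = 5+10 = 15
ES_C = 5; EF_C = 5+15 = 20
ES_D = 5; EF_D = 5+4 = 9
ES_E = max(EF_B=15, EF_C=20, EF_D=9) = 20; EF_E = 20+6 = 26
Expected project duration μ = 26 hours. Critical path: A → C → E.

26 hours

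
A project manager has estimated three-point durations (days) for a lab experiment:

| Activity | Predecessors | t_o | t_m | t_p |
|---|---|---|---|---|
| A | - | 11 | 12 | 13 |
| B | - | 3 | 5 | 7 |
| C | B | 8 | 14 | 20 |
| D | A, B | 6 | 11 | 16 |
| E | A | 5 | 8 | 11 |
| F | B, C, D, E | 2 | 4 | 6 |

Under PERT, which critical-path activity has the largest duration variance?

D

te_A = (11 + 4·12 + 13)/6 = 72/6 = 12; σ²_A = ((13−11)/6)² = 0.111
te_B = (3 + 4·5 + 7)/6 = 30/6 = 5; σ²_B = ((7−3)/6)² = 0.444
te_C = (8 + 4·14 + 20)/6 = 84/6 = 14; σ²_C = ((20−8)/6)² = 4.000
te_D = (6 + 4·11 + 16)/6 = 66/6 = 11; σ²_D = ((16−6)/6)² = 2.778
te_E = (5 + 4·8 + 11)/6 = 48/6 = 8; σ²_E = ((11−5)/6)² = 1.000
te_F = (2 + 4·4 + 6)/6 = 24/6 = 4; σ²_F = ((6−2)/6)² = 0.444

Forward pass:
ES_A = 0; EF_A = 12
ES_B = 0; EF_B = 5
ES_C = 5; EF_C = 5+14 = 19
ES_D = max(EF_A=12, EF_B=5) = 12; EF_D = 12+11 = 23
ES_E = 12; EF_E = 12+8 = 20
ES_F = max(EF_B=5, EF_C=19, EF_D=23, EF_E=20) = 23; EF_F = 23+4 = 27
Expected project duration μ = 27 days. Critical path: A → D → F.

Variances on critical path: σ²_A=0.111, σ²_D=2.778, σ²_F=0.444.
Largest is σ²_D = 2.778.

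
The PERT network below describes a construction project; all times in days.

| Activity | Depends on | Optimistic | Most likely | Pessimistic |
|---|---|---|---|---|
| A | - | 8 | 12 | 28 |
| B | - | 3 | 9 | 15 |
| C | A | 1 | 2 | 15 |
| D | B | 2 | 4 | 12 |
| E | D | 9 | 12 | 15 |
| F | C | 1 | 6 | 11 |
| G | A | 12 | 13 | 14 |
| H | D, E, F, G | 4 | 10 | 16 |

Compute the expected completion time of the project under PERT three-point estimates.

37 days

te_A = (8 + 4·12 + 28)/6 = 84/6 = 14
te_B = (3 + 4·9 + 15)/6 = 54/6 = 9
te_C = (1 + 4·2 + 15)/6 = 24/6 = 4
te_D = (2 + 4·4 + 12)/6 = 30/6 = 5
te_E = (9 + 4·12 + 15)/6 = 72/6 = 12
te_F = (1 + 4·6 + 11)/6 = 36/6 = 6
te_G = (12 + 4·13 + 14)/6 = 78/6 = 13
te_H = (4 + 4·10 + 16)/6 = 60/6 = 10

Forward pass:
ES_A = 0; EF_A = 14
ES_B = 0; EF_B = 9
ES_C = 14; EF_C = 14+4 = 18
ES_D = 9; EF_D = 9+5 = 14
ES_E = 14; EF_E = 14+12 = 26
ES_F = 18; EF_F = 18+6 = 24
ES_G = 14; EF_G = 14+13 = 27
ES_H = max(EF_D=14, EF_E=26, EF_F=24, EF_G=27) = 27; EF_H = 27+10 = 37
Expected project duration μ = 37 days. Critical path: A → G → H.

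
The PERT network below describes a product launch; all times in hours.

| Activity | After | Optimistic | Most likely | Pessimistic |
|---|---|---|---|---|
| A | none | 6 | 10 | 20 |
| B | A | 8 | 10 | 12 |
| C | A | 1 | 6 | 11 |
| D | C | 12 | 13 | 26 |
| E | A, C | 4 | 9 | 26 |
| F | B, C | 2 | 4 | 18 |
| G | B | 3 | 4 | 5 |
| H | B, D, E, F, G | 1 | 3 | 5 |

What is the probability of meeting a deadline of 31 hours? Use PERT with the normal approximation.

0.143

te_A = (6 + 4·10 + 20)/6 = 66/6 = 11; σ²_A = ((20−6)/6)² = 5.444
te_B = (8 + 4·10 + 12)/6 = 60/6 = 10; σ²_B = ((12−8)/6)² = 0.444
te_C = (1 + 4·6 + 11)/6 = 36/6 = 6; σ²_C = ((11−1)/6)² = 2.778
te_D = (12 + 4·13 + 26)/6 = 90/6 = 15; σ²_D = ((26−12)/6)² = 5.444
te_E = (4 + 4·9 + 26)/6 = 66/6 = 11; σ²_E = ((26−4)/6)² = 13.444
te_F = (2 + 4·4 + 18)/6 = 36/6 = 6; σ²_F = ((18−2)/6)² = 7.111
te_G = (3 + 4·4 + 5)/6 = 24/6 = 4; σ²_G = ((5−3)/6)² = 0.111
te_H = (1 + 4·3 + 5)/6 = 18/6 = 3; σ²_H = ((5−1)/6)² = 0.444

Forward pass:
ES_A = 0; EF_A = 11
ES_B = 11; EF_B = 11+10 = 21
ES_C = 11; EF_C = 11+6 = 17
ES_D = 17; EF_D = 17+15 = 32
ES_E = max(EF_A=11, EF_C=17) = 17; EF_E = 17+11 = 28
ES_F = max(EF_B=21, EF_C=17) = 21; EF_F = 21+6 = 27
ES_G = 21; EF_G = 21+4 = 25
ES_H = max(EF_B=21, EF_D=32, EF_E=28, EF_F=27, EF_G=25) = 32; EF_H = 32+3 = 35
Expected project duration μ = 35 hours. Critical path: A → C → D → H.

Variance along critical path = 5.444 + 2.778 + 5.444 + 0.444 = 14.111; σ = √14.111 = 3.756 hours.
Z = (31 − 35) / 3.756 = -1.065
P(T ≤ 31) = Φ(-1.065) ≈ 0.143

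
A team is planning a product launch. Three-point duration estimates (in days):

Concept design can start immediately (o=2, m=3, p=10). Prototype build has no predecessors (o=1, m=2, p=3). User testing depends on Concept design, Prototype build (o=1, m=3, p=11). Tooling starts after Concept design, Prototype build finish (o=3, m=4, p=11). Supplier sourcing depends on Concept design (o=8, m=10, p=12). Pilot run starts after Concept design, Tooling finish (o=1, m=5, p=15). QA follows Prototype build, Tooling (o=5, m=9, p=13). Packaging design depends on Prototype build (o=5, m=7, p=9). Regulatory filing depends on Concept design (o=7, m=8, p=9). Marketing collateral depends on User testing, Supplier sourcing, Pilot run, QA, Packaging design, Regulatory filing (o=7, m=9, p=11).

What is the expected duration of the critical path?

te_Concept design = (2 + 4·3 + 10)/6 = 24/6 = 4
te_Prototype build = (1 + 4·2 + 3)/6 = 12/6 = 2
te_User testing = (1 + 4·3 + 11)/6 = 24/6 = 4
te_Tooling = (3 + 4·4 + 11)/6 = 30/6 = 5
te_Supplier sourcing = (8 + 4·10 + 12)/6 = 60/6 = 10
te_Pilot run = (1 + 4·5 + 15)/6 = 36/6 = 6
te_QA = (5 + 4·9 + 13)/6 = 54/6 = 9
te_Packaging design = (5 + 4·7 + 9)/6 = 42/6 = 7
te_Regulatory filing = (7 + 4·8 + 9)/6 = 48/6 = 8
te_Marketing collateral = (7 + 4·9 + 11)/6 = 54/6 = 9

Forward pass:
ES_Concept design = 0; EF_Concept design = 4
ES_Prototype build = 0; EF_Prototype build = 2
ES_User testing = max(EF_Concept design=4, EF_Prototype build=2) = 4; EF_User testing = 4+4 = 8
ES_Tooling = max(EF_Concept design=4, EF_Prototype build=2) = 4; EF_Tooling = 4+5 = 9
ES_Supplier sourcing = 4; EF_Supplier sourcing = 4+10 = 14
ES_Pilot run = max(EF_Concept design=4, EF_Tooling=9) = 9; EF_Pilot run = 9+6 = 15
ES_QA = max(EF_Prototype build=2, EF_Tooling=9) = 9; EF_QA = 9+9 = 18
ES_Packaging design = 2; EF_Packaging design = 2+7 = 9
ES_Regulatory filing = 4; EF_Regulatory filing = 4+8 = 12
ES_Marketing collateral = max(EF_User testing=8, EF_Supplier sourcing=14, EF_Pilot run=15, EF_QA=18, EF_Packaging design=9, EF_Regulatory filing=12) = 18; EF_Marketing collateral = 18+9 = 27
Expected project duration μ = 27 days. Critical path: Concept design → Tooling → QA → Marketing collateral.

27 days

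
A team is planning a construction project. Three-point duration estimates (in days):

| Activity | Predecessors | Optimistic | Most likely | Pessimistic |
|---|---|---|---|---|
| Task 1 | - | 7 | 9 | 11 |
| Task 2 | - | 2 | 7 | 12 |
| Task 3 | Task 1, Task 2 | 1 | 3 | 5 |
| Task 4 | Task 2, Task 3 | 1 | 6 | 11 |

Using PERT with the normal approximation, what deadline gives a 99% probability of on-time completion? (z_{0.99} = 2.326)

22.5 days

te_Task 1 = (7 + 4·9 + 11)/6 = 54/6 = 9; σ²_Task 1 = ((11−7)/6)² = 0.444
te_Task 2 = (2 + 4·7 + 12)/6 = 42/6 = 7; σ²_Task 2 = ((12−2)/6)² = 2.778
te_Task 3 = (1 + 4·3 + 5)/6 = 18/6 = 3; σ²_Task 3 = ((5−1)/6)² = 0.444
te_Task 4 = (1 + 4·6 + 11)/6 = 36/6 = 6; σ²_Task 4 = ((11−1)/6)² = 2.778

Forward pass:
ES_Task 1 = 0; EF_Task 1 = 9
ES_Task 2 = 0; EF_Task 2 = 7
ES_Task 3 = max(EF_Task 1=9, EF_Task 2=7) = 9; EF_Task 3 = 9+3 = 12
ES_Task 4 = max(EF_Task 2=7, EF_Task 3=12) = 12; EF_Task 4 = 12+6 = 18
Expected project duration μ = 18 days. Critical path: Task 1 → Task 3 → Task 4.

Variance along critical path = 0.444 + 0.444 + 2.778 = 3.667; σ = 1.915 days.
D = μ + z·σ = 18 + 2.326·1.915 = 22.5 days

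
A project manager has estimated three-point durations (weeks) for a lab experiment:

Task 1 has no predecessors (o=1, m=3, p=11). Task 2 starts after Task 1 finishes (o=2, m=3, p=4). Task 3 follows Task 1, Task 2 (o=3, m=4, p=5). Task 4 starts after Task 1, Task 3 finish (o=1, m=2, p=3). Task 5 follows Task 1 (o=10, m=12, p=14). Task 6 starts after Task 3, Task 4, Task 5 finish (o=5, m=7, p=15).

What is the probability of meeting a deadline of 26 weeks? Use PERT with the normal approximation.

te_Task 1 = (1 + 4·3 + 11)/6 = 24/6 = 4; σ²_Task 1 = ((11−1)/6)² = 2.778
te_Task 2 = (2 + 4·3 + 4)/6 = 18/6 = 3; σ²_Task 2 = ((4−2)/6)² = 0.111
te_Task 3 = (3 + 4·4 + 5)/6 = 24/6 = 4; σ²_Task 3 = ((5−3)/6)² = 0.111
te_Task 4 = (1 + 4·2 + 3)/6 = 12/6 = 2; σ²_Task 4 = ((3−1)/6)² = 0.111
te_Task 5 = (10 + 4·12 + 14)/6 = 72/6 = 12; σ²_Task 5 = ((14−10)/6)² = 0.444
te_Task 6 = (5 + 4·7 + 15)/6 = 48/6 = 8; σ²_Task 6 = ((15−5)/6)² = 2.778

Forward pass:
ES_Task 1 = 0; EF_Task 1 = 4
ES_Task 2 = 4; EF_Task 2 = 4+3 = 7
ES_Task 3 = max(EF_Task 1=4, EF_Task 2=7) = 7; EF_Task 3 = 7+4 = 11
ES_Task 4 = max(EF_Task 1=4, EF_Task 3=11) = 11; EF_Task 4 = 11+2 = 13
ES_Task 5 = 4; EF_Task 5 = 4+12 = 16
ES_Task 6 = max(EF_Task 3=11, EF_Task 4=13, EF_Task 5=16) = 16; EF_Task 6 = 16+8 = 24
Expected project duration μ = 24 weeks. Critical path: Task 1 → Task 5 → Task 6.

Variance along critical path = 2.778 + 0.444 + 2.778 = 6.000; σ = √6.000 = 2.449 weeks.
Z = (26 − 24) / 2.449 = 0.816
P(T ≤ 26) = Φ(0.816) ≈ 0.793

0.793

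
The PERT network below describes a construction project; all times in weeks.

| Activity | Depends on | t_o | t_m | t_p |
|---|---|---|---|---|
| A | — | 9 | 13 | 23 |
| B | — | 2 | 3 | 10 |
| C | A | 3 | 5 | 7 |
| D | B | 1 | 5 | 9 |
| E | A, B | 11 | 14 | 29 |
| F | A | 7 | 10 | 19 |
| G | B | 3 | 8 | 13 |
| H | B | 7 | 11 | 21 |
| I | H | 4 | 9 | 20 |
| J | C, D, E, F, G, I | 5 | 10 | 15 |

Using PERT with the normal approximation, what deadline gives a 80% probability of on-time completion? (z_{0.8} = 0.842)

43.5 weeks

te_A = (9 + 4·13 + 23)/6 = 84/6 = 14; σ²_A = ((23−9)/6)² = 5.444
te_B = (2 + 4·3 + 10)/6 = 24/6 = 4; σ²_B = ((10−2)/6)² = 1.778
te_C = (3 + 4·5 + 7)/6 = 30/6 = 5; σ²_C = ((7−3)/6)² = 0.444
te_D = (1 + 4·5 + 9)/6 = 30/6 = 5; σ²_D = ((9−1)/6)² = 1.778
te_E = (11 + 4·14 + 29)/6 = 96/6 = 16; σ²_E = ((29−11)/6)² = 9.000
te_F = (7 + 4·10 + 19)/6 = 66/6 = 11; σ²_F = ((19−7)/6)² = 4.000
te_G = (3 + 4·8 + 13)/6 = 48/6 = 8; σ²_G = ((13−3)/6)² = 2.778
te_H = (7 + 4·11 + 21)/6 = 72/6 = 12; σ²_H = ((21−7)/6)² = 5.444
te_I = (4 + 4·9 + 20)/6 = 60/6 = 10; σ²_I = ((20−4)/6)² = 7.111
te_J = (5 + 4·10 + 15)/6 = 60/6 = 10; σ²_J = ((15−5)/6)² = 2.778

Forward pass:
ES_A = 0; EF_A = 14
ES_B = 0; EF_B = 4
ES_C = 14; EF_C = 14+5 = 19
ES_D = 4; EF_D = 4+5 = 9
ES_E = max(EF_A=14, EF_B=4) = 14; EF_E = 14+16 = 30
ES_F = 14; EF_F = 14+11 = 25
ES_G = 4; EF_G = 4+8 = 12
ES_H = 4; EF_H = 4+12 = 16
ES_I = 16; EF_I = 16+10 = 26
ES_J = max(EF_C=19, EF_D=9, EF_E=30, EF_F=25, EF_G=12, EF_I=26) = 30; EF_J = 30+10 = 40
Expected project duration μ = 40 weeks. Critical path: A → E → J.

Variance along critical path = 5.444 + 9.000 + 2.778 = 17.222; σ = 4.150 weeks.
D = μ + z·σ = 40 + 0.842·4.150 = 43.5 weeks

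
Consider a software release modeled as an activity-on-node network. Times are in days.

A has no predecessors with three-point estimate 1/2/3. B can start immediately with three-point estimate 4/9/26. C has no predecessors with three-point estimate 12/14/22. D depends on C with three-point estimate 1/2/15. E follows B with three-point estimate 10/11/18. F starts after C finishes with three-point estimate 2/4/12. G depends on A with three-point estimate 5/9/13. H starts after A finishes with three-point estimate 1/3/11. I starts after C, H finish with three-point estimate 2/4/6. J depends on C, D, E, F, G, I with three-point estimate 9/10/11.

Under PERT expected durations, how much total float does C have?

te_A = (1 + 4·2 + 3)/6 = 12/6 = 2
te_B = (4 + 4·9 + 26)/6 = 66/6 = 11
te_C = (12 + 4·14 + 22)/6 = 90/6 = 15
te_D = (1 + 4·2 + 15)/6 = 24/6 = 4
te_E = (10 + 4·11 + 18)/6 = 72/6 = 12
te_F = (2 + 4·4 + 12)/6 = 30/6 = 5
te_G = (5 + 4·9 + 13)/6 = 54/6 = 9
te_H = (1 + 4·3 + 11)/6 = 24/6 = 4
te_I = (2 + 4·4 + 6)/6 = 24/6 = 4
te_J = (9 + 4·10 + 11)/6 = 60/6 = 10

Forward pass:
ES_A = 0; EF_A = 2
ES_B = 0; EF_B = 11
ES_C = 0; EF_C = 15
ES_D = 15; EF_D = 15+4 = 19
ES_E = 11; EF_E = 11+12 = 23
ES_F = 15; EF_F = 15+5 = 20
ES_G = 2; EF_G = 2+9 = 11
ES_H = 2; EF_H = 2+4 = 6
ES_I = max(EF_C=15, EF_H=6) = 15; EF_I = 15+4 = 19
ES_J = max(EF_C=15, EF_D=19, EF_E=23, EF_F=20, EF_G=11, EF_I=19) = 23; EF_J = 23+10 = 33
Expected project duration μ = 33 days. Critical path: B → E → J.

Backward pass:
LF_J = 33; LS_J = 33−10 = 23
LF_I = LS_J = 23; LS_I = 23−4 = 19
LF_H = LS_I = 19; LS_H = 19−4 = 15
LF_G = LS_J = 23; LS_G = 23−9 = 14
LF_F = LS_J = 23; LS_F = 23−5 = 18
LF_E = LS_J = 23; LS_E = 23−12 = 11
LF_D = LS_J = 23; LS_D = 23−4 = 19
LF_C = min(LS_D=19, LS_F=18, LS_I=19, LS_J=23) = 18; LS_C = 18−15 = 3
LF_B = LS_E = 11; LS_B = 11−11 = 0
LF_A = min(LS_G=14, LS_H=15) = 14; LS_A = 14−2 = 12
Slack_C = LS_C − ES_C = 3 − 0 = 3

3 days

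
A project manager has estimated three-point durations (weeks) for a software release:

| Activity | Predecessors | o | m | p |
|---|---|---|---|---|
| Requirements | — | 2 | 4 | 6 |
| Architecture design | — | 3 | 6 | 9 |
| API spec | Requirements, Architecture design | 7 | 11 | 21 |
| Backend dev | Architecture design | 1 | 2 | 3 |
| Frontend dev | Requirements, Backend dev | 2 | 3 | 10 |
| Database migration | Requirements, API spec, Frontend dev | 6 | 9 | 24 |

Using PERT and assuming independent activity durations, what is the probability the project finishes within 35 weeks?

te_Requirements = (2 + 4·4 + 6)/6 = 24/6 = 4; σ²_Requirements = ((6−2)/6)² = 0.444
te_Architecture design = (3 + 4·6 + 9)/6 = 36/6 = 6; σ²_Architecture design = ((9−3)/6)² = 1.000
te_API spec = (7 + 4·11 + 21)/6 = 72/6 = 12; σ²_API spec = ((21−7)/6)² = 5.444
te_Backend dev = (1 + 4·2 + 3)/6 = 12/6 = 2; σ²_Backend dev = ((3−1)/6)² = 0.111
te_Frontend dev = (2 + 4·3 + 10)/6 = 24/6 = 4; σ²_Frontend dev = ((10−2)/6)² = 1.778
te_Database migration = (6 + 4·9 + 24)/6 = 66/6 = 11; σ²_Database migration = ((24−6)/6)² = 9.000

Forward pass:
ES_Requirements = 0; EF_Requirements = 4
ES_Architecture design = 0; EF_Architecture design = 6
ES_API spec = max(EF_Requirements=4, EF_Architecture design=6) = 6; EF_API spec = 6+12 = 18
ES_Backend dev = 6; EF_Backend dev = 6+2 = 8
ES_Frontend dev = max(EF_Requirements=4, EF_Backend dev=8) = 8; EF_Frontend dev = 8+4 = 12
ES_Database migration = max(EF_Requirements=4, EF_API spec=18, EF_Frontend dev=12) = 18; EF_Database migration = 18+11 = 29
Expected project duration μ = 29 weeks. Critical path: Architecture design → API spec → Database migration.

Variance along critical path = 1.000 + 5.444 + 9.000 = 15.444; σ = √15.444 = 3.930 weeks.
Z = (35 − 29) / 3.930 = 1.527
P(T ≤ 35) = Φ(1.527) ≈ 0.937

0.937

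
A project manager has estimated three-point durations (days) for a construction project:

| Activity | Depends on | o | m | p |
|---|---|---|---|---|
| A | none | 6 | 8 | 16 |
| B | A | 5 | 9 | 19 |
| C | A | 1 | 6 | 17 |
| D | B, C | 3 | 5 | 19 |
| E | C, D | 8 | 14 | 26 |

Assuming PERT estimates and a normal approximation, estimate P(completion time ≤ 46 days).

te_A = (6 + 4·8 + 16)/6 = 54/6 = 9; σ²_A = ((16−6)/6)² = 2.778
te_B = (5 + 4·9 + 19)/6 = 60/6 = 10; σ²_B = ((19−5)/6)² = 5.444
te_C = (1 + 4·6 + 17)/6 = 42/6 = 7; σ²_C = ((17−1)/6)² = 7.111
te_D = (3 + 4·5 + 19)/6 = 42/6 = 7; σ²_D = ((19−3)/6)² = 7.111
te_E = (8 + 4·14 + 26)/6 = 90/6 = 15; σ²_E = ((26−8)/6)² = 9.000

Forward pass:
ES_A = 0; EF_A = 9
ES_B = 9; EF_B = 9+10 = 19
ES_C = 9; EF_C = 9+7 = 16
ES_D = max(EF_B=19, EF_C=16) = 19; EF_D = 19+7 = 26
ES_E = max(EF_C=16, EF_D=26) = 26; EF_E = 26+15 = 41
Expected project duration μ = 41 days. Critical path: A → B → D → E.

Variance along critical path = 2.778 + 5.444 + 7.111 + 9.000 = 24.333; σ = √24.333 = 4.933 days.
Z = (46 − 41) / 4.933 = 1.014
P(T ≤ 46) = Φ(1.014) ≈ 0.845

0.845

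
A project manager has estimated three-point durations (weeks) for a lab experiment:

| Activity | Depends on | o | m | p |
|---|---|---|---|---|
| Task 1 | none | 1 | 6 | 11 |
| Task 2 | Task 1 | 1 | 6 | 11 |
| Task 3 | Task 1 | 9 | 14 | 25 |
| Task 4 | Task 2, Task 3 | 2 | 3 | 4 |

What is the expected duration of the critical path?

te_Task 1 = (1 + 4·6 + 11)/6 = 36/6 = 6
te_Task 2 = (1 + 4·6 + 11)/6 = 36/6 = 6
te_Task 3 = (9 + 4·14 + 25)/6 = 90/6 = 15
te_Task 4 = (2 + 4·3 + 4)/6 = 18/6 = 3

Forward pass:
ES_Task 1 = 0; EF_Task 1 = 6
ES_Task 2 = 6; EF_Task 2 = 6+6 = 12
ES_Task 3 = 6; EF_Task 3 = 6+15 = 21
ES_Task 4 = max(EF_Task 2=12, EF_Task 3=21) = 21; EF_Task 4 = 21+3 = 24
Expected project duration μ = 24 weeks. Critical path: Task 1 → Task 3 → Task 4.

24 weeks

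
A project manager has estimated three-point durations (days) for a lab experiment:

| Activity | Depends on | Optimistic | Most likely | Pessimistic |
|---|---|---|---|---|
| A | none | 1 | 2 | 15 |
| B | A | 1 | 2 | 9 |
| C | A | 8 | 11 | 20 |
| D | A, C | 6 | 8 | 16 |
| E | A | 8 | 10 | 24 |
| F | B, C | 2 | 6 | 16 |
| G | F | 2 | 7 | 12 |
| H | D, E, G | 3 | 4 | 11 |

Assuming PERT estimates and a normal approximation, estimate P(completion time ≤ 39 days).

te_A = (1 + 4·2 + 15)/6 = 24/6 = 4; σ²_A = ((15−1)/6)² = 5.444
te_B = (1 + 4·2 + 9)/6 = 18/6 = 3; σ²_B = ((9−1)/6)² = 1.778
te_C = (8 + 4·11 + 20)/6 = 72/6 = 12; σ²_C = ((20−8)/6)² = 4.000
te_D = (6 + 4·8 + 16)/6 = 54/6 = 9; σ²_D = ((16−6)/6)² = 2.778
te_E = (8 + 4·10 + 24)/6 = 72/6 = 12; σ²_E = ((24−8)/6)² = 7.111
te_F = (2 + 4·6 + 16)/6 = 42/6 = 7; σ²_F = ((16−2)/6)² = 5.444
te_G = (2 + 4·7 + 12)/6 = 42/6 = 7; σ²_G = ((12−2)/6)² = 2.778
te_H = (3 + 4·4 + 11)/6 = 30/6 = 5; σ²_H = ((11−3)/6)² = 1.778

Forward pass:
ES_A = 0; EF_A = 4
ES_B = 4; EF_B = 4+3 = 7
ES_C = 4; EF_C = 4+12 = 16
ES_D = max(EF_A=4, EF_C=16) = 16; EF_D = 16+9 = 25
ES_E = 4; EF_E = 4+12 = 16
ES_F = max(EF_B=7, EF_C=16) = 16; EF_F = 16+7 = 23
ES_G = 23; EF_G = 23+7 = 30
ES_H = max(EF_D=25, EF_E=16, EF_G=30) = 30; EF_H = 30+5 = 35
Expected project duration μ = 35 days. Critical path: A → C → F → G → H.

Variance along critical path = 5.444 + 4.000 + 5.444 + 2.778 + 1.778 = 19.444; σ = √19.444 = 4.410 days.
Z = (39 − 35) / 4.410 = 0.907
P(T ≤ 39) = Φ(0.907) ≈ 0.818

0.818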